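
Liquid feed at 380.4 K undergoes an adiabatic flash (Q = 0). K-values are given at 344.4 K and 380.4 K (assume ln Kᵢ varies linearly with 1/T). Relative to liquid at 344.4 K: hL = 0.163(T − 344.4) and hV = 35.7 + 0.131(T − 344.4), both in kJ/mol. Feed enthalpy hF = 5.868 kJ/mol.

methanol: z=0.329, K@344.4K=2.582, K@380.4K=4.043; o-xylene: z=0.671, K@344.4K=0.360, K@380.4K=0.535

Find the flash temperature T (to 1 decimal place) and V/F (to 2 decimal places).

Adiabatic flash: solve Rachford–Rice at each trial T, then check hF = ψ·hV(T) + (1−ψ)·hL(T).
  T = 344.4 K: K = (2.582, 0.360), RR gives ψ = 0.090, H_out = 3.210 kJ/mol
  T = 380.4 K: K = (4.043, 0.535), RR gives ψ = 0.487, H_out = 22.694 kJ/mol
  T = 362.4 K: K = (3.267, 0.443), RR gives ψ = 0.295, H_out = 13.292 kJ/mol
  T = 353.4 K: K = (2.913, 0.400), RR gives ψ = 0.198, H_out = 8.481 kJ/mol
  T = 348.9 K: K = (2.745, 0.380), RR gives ψ = 0.146, H_out = 5.926 kJ/mol
  T = 346.6 K: K = (2.661, 0.370), RR gives ψ = 0.118, H_out = 4.561 kJ/mol
Linear interpolation between T = 346.6 (H_out = 4.561) and T = 348.9 (H_out = 5.926) on hF = 5.868 gives T ≈ 348.8 K, at which ψ = 0.14.

T = 348.8 K, V/F = 0.14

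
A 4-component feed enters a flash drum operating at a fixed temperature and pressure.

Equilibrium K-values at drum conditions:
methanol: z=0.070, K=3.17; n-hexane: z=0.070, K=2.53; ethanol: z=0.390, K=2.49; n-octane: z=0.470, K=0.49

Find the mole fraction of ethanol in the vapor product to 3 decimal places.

y_ethanol = 0.462

Let ψ = V/F and solve Σ zᵢ(Kᵢ−1)/(1+ψ(Kᵢ−1)) = 0.
g(0) = ΣzᵢKᵢ − 1 = 0.600 and g(1) = 1 − Σzᵢ/Kᵢ = -0.166, so a root lies in (0, 1).
Newton iteration, ψ⁰ = 0.48:
  ψ = 0.480: g = 0.1575, g' = -0.642 → ψ = 0.725
  ψ = 0.725: g = 0.0086, g' = -0.594 → ψ = 0.740
Converged at ψ = 0.740.
Compositions from xᵢ = zᵢ/(1+ψ(Kᵢ−1)), yᵢ = Kᵢxᵢ:
  methanol: x = 0.027, y = 0.085
  n-hexane: x = 0.033, y = 0.083
  ethanol: x = 0.186, y = 0.462
  n-octane: x = 0.755, y = 0.370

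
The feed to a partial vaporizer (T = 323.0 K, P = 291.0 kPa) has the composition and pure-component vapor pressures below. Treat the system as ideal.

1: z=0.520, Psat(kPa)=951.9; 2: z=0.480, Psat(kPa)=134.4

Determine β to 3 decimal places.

Raoult's law: Kᵢ = Pᵢˢᵃᵗ/P = Pᵢˢᵃᵗ/291.0.
  K_1 = 951.9/291.0 = 3.27113, K_2 = 134.4/291.0 = 0.46186
Material balance + equilibrium reduce to Σ zᵢ(Kᵢ−1)/(1+β(Kᵢ−1)) = 0.
Feasibility: ΣzᵢKᵢ = 1.923, Σzᵢ/Kᵢ = 1.198 — both > 1, two phases present.
Newton iteration, β⁰ = 0.38:
  β = 0.380: g = 0.3092, g' = -0.992 → β = 0.692
  β = 0.692: g = 0.0480, g' = -0.759 → β = 0.755
Converged at β = 0.755.

β = 0.755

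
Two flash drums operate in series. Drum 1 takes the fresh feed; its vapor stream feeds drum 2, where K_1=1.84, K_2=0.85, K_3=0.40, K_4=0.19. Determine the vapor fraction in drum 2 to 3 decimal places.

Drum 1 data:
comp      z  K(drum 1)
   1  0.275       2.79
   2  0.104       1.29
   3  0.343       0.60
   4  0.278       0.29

V/F (drum 2) = 0.470

Drum 1:
Rachford–Rice: g(ψ₁) = Σ zᵢ(Kᵢ−1)/(1+ψ₁(Kᵢ−1)) = 0.
g(0) = ΣzᵢKᵢ − 1 = 0.188 and g(1) = 1 − Σzᵢ/Kᵢ = -0.709, so a root lies in (0, 1).
Newton–Raphson from ψ₁ = 0.33:
  ψ₁ = 0.330: g = -0.0789, g' = -0.667 → ψ₁ = 0.212
  ψ₁ = 0.212: g = 0.0031, g' = -0.731 → ψ₁ = 0.216
Converged at ψ₁ = 0.216.
Drum-1 compositions:
  1: x = 0.198, y = 0.553
  2: x = 0.098, y = 0.126
  3: x = 0.375, y = 0.225
  4: x = 0.328, y = 0.095
Drum-2 feed = drum-1 vapor: z₂ = (0.5532, 0.1262, 0.2253, 0.0952).
Drum 2:
Let ψ₂ = V/F and solve Σ zᵢ(Kᵢ−1)/(1+ψ₂(Kᵢ−1)) = 0.
Feasibility: ΣzᵢKᵢ = 1.233, Σzᵢ/Kᵢ = 1.514 — both > 1, two phases present.
Newton iteration, ψ₂⁰ = 0.62:
  ψ₂ = 0.620: g = -0.0855, g' = -0.630 → ψ₂ = 0.484
  ψ₂ = 0.484: g = -0.0075, g' = -0.531 → ψ₂ = 0.470
Converged at ψ₂ = 0.470.
  1: x = 0.397, y = 0.730
  2: x = 0.136, y = 0.115
  3: x = 0.314, y = 0.126
  4: x = 0.154, y = 0.029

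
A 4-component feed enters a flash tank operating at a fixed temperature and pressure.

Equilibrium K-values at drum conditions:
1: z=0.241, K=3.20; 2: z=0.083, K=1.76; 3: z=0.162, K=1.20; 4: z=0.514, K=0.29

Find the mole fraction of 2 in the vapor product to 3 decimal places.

y_2 = 0.124

Let ψ = V/F and solve Σ zᵢ(Kᵢ−1)/(1+ψ(Kᵢ−1)) = 0.
Feasibility: ΣzᵢKᵢ = 1.261, Σzᵢ/Kᵢ = 2.030 — both > 1, two phases present.
Newton iteration, ψ⁰ = 0.42:
  ψ = 0.420: g = -0.1667, g' = -0.874 → ψ = 0.229
  ψ = 0.229: g = 0.0012, g' = -0.926 → ψ = 0.231
Converged at ψ = 0.231.
Compositions from xᵢ = zᵢ/(1+ψ(Kᵢ−1)), yᵢ = Kᵢxᵢ:
  1: x = 0.160, y = 0.512
  2: x = 0.071, y = 0.124
  3: x = 0.155, y = 0.186
  4: x = 0.615, y = 0.178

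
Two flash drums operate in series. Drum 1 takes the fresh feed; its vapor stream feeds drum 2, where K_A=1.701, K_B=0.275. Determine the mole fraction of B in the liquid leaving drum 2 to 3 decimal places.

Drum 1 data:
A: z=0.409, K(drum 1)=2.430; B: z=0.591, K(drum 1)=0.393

x_B (drum 2) = 0.492

Drum 1:
Material balance + equilibrium reduce to Σ zᵢ(Kᵢ−1)/(1+ψ₁(Kᵢ−1)) = 0.
Check two-phase: ΣzᵢKᵢ = 1.226 > 1 and Σzᵢ/Kᵢ = 1.672 > 1, so g(0) = 0.226 > 0 and g(1) = -0.672 < 0.
Iterate (Newton) starting at ψ₁ = 0.65:
  ψ₁ = 0.650: g = -0.2894, g' = -0.819 → ψ₁ = 0.297
  ψ₁ = 0.297: g = -0.0268, g' = -0.736 → ψ₁ = 0.260
  ψ₁ = 0.260: g = 0.0003, g' = -0.751 → ψ₁ = 0.261
Converged at ψ₁ = 0.261.
Drum-1 compositions:
  A: x = 0.298, y = 0.724
  B: x = 0.702, y = 0.276
Drum-2 feed = drum-1 vapor: z₂ = (0.7241, 0.2759).
Drum 2:
Material balance + equilibrium reduce to Σ zᵢ(Kᵢ−1)/(1+ψ₂(Kᵢ−1)) = 0.
g(0) = ΣzᵢKᵢ − 1 = 0.308 and g(1) = 1 − Σzᵢ/Kᵢ = -0.429, so a root lies in (0, 1).
Iterate (Newton) starting at ψ₂ = 0.41:
  ψ₂ = 0.410: g = 0.1097, g' = -0.508 → ψ₂ = 0.626
  ψ₂ = 0.626: g = -0.0133, g' = -0.658 → ψ₂ = 0.606
  ψ₂ = 0.606: g = -0.0002, g' = -0.636 → ψ₂ = 0.605
Converged at ψ₂ = 0.605.
  A: x = 0.508, y = 0.865
  B: x = 0.492, y = 0.135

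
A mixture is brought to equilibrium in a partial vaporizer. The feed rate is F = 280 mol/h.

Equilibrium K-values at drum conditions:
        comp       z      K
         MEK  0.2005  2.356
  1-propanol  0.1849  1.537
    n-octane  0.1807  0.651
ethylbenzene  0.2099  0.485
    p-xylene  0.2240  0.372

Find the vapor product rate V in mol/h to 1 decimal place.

V = 30.3 mol/h

Rachford–Rice: g(V/F) = Σ zᵢ(Kᵢ−1)/(1+V/F(Kᵢ−1)) = 0.
Feasibility: ΣzᵢKᵢ = 1.0593, Σzᵢ/Kᵢ = 1.5179 — both > 1, two phases present.
Newton iteration, V/F⁰ = 0.5:
  V/F = 0.5000: g = -0.18674, g' = -0.4851 → V/F = 0.1150
  V/F = 0.1150: g = -0.00352, g' = -0.5126 → V/F = 0.1082
Converged at V/F = 0.1082.
Then V = V/F·F = 0.1082·280 = 30.3 mol/h and L = F − V = 249.7 mol/h.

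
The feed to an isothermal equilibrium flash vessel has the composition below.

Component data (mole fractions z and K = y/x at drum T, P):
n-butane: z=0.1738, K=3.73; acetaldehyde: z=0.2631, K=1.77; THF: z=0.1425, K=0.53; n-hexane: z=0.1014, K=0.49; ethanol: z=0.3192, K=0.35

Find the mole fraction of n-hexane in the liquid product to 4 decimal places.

x_n-hexane = 0.1225

Rachford–Rice: g(β) = Σ zᵢ(Kᵢ−1)/(1+β(Kᵢ−1)) = 0.
Check two-phase: ΣzᵢKᵢ = 1.3509 > 1 and Σzᵢ/Kᵢ = 1.5830 > 1, so g(0) = 0.3509 > 0 and g(1) = -0.5830 < 0.
Newton iteration, β⁰ = 0.69:
  β = 0.6900: g = -0.25829, g' = -0.7974 → β = 0.3661
  β = 0.3661: g = -0.02141, g' = -0.7370 → β = 0.3370
  β = 0.3370: g = 0.00023, g' = -0.7537 → β = 0.3374
Converged at β = 0.3374.
Compositions from xᵢ = zᵢ/(1+β(Kᵢ−1)), yᵢ = Kᵢxᵢ:
  n-butane: x = 0.0905, y = 0.3375
  acetaldehyde: x = 0.2088, y = 0.3697
  THF: x = 0.1694, y = 0.0898
  n-hexane: x = 0.1225, y = 0.0600
  ethanol: x = 0.4089, y = 0.1431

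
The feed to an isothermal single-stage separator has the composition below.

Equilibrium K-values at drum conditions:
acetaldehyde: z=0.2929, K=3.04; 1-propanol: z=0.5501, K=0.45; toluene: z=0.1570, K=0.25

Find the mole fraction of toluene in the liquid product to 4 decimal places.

x_toluene = 0.1762

Let ψ = V/F and solve Σ zᵢ(Kᵢ−1)/(1+ψ(Kᵢ−1)) = 0.
Feasibility: ΣzᵢKᵢ = 1.1772, Σzᵢ/Kᵢ = 1.9468 — both > 1, two phases present.
Newton–Raphson from ψ = 0.45:
  ψ = 0.4500: g = -0.26827, g' = -0.8264 → ψ = 0.1254
  ψ = 0.1254: g = 0.02087, g' = -1.0725 → ψ = 0.1448
  ψ = 0.1448: g = 0.00038, g' = -1.0339 → ψ = 0.1452
Converged at ψ = 0.1452.
Compositions from xᵢ = zᵢ/(1+ψ(Kᵢ−1)), yᵢ = Kᵢxᵢ:
  acetaldehyde: x = 0.2260, y = 0.6869
  1-propanol: x = 0.5979, y = 0.2690
  toluene: x = 0.1762, y = 0.0440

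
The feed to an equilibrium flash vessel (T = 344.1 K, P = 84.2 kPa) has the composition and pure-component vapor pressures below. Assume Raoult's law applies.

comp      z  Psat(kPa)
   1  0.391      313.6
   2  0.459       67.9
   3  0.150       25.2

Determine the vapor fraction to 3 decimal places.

ψ = 0.786

Raoult's law: Kᵢ = Pᵢˢᵃᵗ/P = Pᵢˢᵃᵗ/84.2.
  K_1 = 313.6/84.2 = 3.72447, K_2 = 67.9/84.2 = 0.80641, K_3 = 25.2/84.2 = 0.29929
Iterate (Newton) starting at ψ = 0.5:
  ψ = 0.500: g = 0.1908, g' = -0.716 → ψ = 0.767
  ψ = 0.767: g = 0.0135, g' = -0.672 → ψ = 0.787
  ψ = 0.787: g = -0.0001, g' = -0.683 → ψ = 0.786
Converged at ψ = 0.786.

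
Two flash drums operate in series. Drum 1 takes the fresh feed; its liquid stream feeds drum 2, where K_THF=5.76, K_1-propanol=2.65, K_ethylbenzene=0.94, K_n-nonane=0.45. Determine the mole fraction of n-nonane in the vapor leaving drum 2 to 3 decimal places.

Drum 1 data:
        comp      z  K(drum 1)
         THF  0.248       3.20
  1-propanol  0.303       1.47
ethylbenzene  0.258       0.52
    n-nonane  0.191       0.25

y_n-nonane (drum 2) = 0.231

Drum 1:
Newton iteration, ψ₁⁰ = 0.5:
  ψ₁ = 0.500: g = -0.0170, g' = -0.694 → ψ₁ = 0.475
Converged at ψ₁ = 0.475.
Drum-1 compositions:
  THF: x = 0.121, y = 0.388
  1-propanol: x = 0.248, y = 0.364
  ethylbenzene: x = 0.334, y = 0.174
  n-nonane: x = 0.297, y = 0.074
Drum-2 feed = drum-1 liquid: z₂ = (0.1212, 0.2477, 0.3343, 0.2968).
Drum 2:
Rachford–Rice: g(ψ₂) = Σ zᵢ(Kᵢ−1)/(1+ψ₂(Kᵢ−1)) = 0.
g(0) = ΣzᵢKᵢ − 1 = 0.802 and g(1) = 1 − Σzᵢ/Kᵢ = -0.130, so a root lies in (0, 1).
Newton–Raphson from ψ₂ = 0.5:
  ψ₂ = 0.500: g = 0.1488, g' = -0.615 → ψ₂ = 0.742
  ψ₂ = 0.742: g = 0.0143, g' = -0.528 → ψ₂ = 0.769
Converged at ψ₂ = 0.769.
  THF: x = 0.026, y = 0.150
  1-propanol: x = 0.109, y = 0.289
  ethylbenzene: x = 0.350, y = 0.329
  n-nonane: x = 0.514, y = 0.231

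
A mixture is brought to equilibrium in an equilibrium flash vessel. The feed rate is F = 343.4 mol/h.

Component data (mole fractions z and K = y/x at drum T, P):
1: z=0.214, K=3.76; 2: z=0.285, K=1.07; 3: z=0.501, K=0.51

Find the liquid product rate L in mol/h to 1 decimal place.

L = 209.2 mol/h

Let ψ = V/F and solve Σ zᵢ(Kᵢ−1)/(1+ψ(Kᵢ−1)) = 0.
g(0) = ΣzᵢKᵢ − 1 = 0.365 and g(1) = 1 − Σzᵢ/Kᵢ = -0.306, so a root lies in (0, 1).
Newton–Raphson from ψ = 0.5:
  ψ = 0.500: g = -0.0577, g' = -0.500 → ψ = 0.385
  ψ = 0.385: g = 0.0034, g' = -0.568 → ψ = 0.391
Converged at ψ = 0.391.
Then V = ψ·F = 0.3907·343.4 = 134.2 mol/h and L = F − V = 209.2 mol/h.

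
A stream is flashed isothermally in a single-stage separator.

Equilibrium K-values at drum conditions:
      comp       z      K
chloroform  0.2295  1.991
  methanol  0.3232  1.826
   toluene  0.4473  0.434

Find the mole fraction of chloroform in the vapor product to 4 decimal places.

Rachford–Rice: g(V/F) = Σ zᵢ(Kᵢ−1)/(1+V/F(Kᵢ−1)) = 0.
Feasibility: ΣzᵢKᵢ = 1.2412, Σzᵢ/Kᵢ = 1.3229 — both > 1, two phases present.
Newton–Raphson from V/F = 0.5:
  V/F = 0.5000: g = -0.01209, g' = -0.4900 → V/F = 0.4753
  V/F = 0.4753: g = -0.00005, g' = -0.4860 → V/F = 0.4752
Converged at V/F = 0.4752.
Compositions from xᵢ = zᵢ/(1+V/F(Kᵢ−1)), yᵢ = Kᵢxᵢ:
  chloroform: x = 0.1560, y = 0.3106
  methanol: x = 0.2321, y = 0.4238
  toluene: x = 0.6119, y = 0.2656

y_chloroform = 0.3106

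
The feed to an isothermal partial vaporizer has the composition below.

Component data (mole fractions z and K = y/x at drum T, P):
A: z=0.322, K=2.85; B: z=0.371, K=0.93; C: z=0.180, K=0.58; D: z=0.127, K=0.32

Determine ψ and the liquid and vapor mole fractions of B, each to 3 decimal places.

ψ = 0.617, x_B = 0.388, y_B = 0.361

Material balance + equilibrium reduce to Σ zᵢ(Kᵢ−1)/(1+ψ(Kᵢ−1)) = 0.
Feasibility: ΣzᵢKᵢ = 1.408, Σzᵢ/Kᵢ = 1.219 — both > 1, two phases present.
Newton iteration, ψ⁰ = 0.56:
  ψ = 0.560: g = 0.0272, g' = -0.475 → ψ = 0.617
Converged at ψ = 0.617.
Compositions from xᵢ = zᵢ/(1+ψ(Kᵢ−1)), yᵢ = Kᵢxᵢ:
  A: x = 0.150, y = 0.428
  B: x = 0.388, y = 0.361
  C: x = 0.243, y = 0.141
  D: x = 0.219, y = 0.070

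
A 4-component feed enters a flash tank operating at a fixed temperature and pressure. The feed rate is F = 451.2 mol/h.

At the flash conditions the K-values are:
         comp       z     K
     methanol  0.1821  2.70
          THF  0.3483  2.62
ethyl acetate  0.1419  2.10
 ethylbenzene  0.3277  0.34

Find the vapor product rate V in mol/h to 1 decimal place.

V = 361.8 mol/h

Let ψ = V/F and solve Σ zᵢ(Kᵢ−1)/(1+ψ(Kᵢ−1)) = 0.
Feasibility: ΣzᵢKᵢ = 1.8136, Σzᵢ/Kᵢ = 1.2318 — both > 1, two phases present.
Iterate (Newton) starting at ψ = 0.42:
  ψ = 0.4200: g = 0.32393, g' = -0.8564 → ψ = 0.7982
  ψ = 0.7982: g = 0.00341, g' = -0.9548 → ψ = 0.8018
Converged at ψ = 0.8018.
Then V = ψ·F = 0.8018·451.2 = 361.8 mol/h and L = F − V = 89.4 mol/h.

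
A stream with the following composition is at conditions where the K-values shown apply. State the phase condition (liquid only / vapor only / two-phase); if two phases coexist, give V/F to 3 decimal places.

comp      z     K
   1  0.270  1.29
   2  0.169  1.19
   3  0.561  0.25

liquid only

ΣzᵢKᵢ = 0.690; Σzᵢ/Kᵢ = 2.595.
Since ΣzᵢKᵢ < 1 the mixture is below its bubble point — single liquid phase.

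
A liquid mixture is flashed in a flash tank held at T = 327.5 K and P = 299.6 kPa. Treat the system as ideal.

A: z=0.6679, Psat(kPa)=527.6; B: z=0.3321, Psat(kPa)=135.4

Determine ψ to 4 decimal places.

Raoult's law: Kᵢ = Pᵢˢᵃᵗ/P = Pᵢˢᵃᵗ/299.6.
  K_A = 527.6/299.6 = 1.761015, K_B = 135.4/299.6 = 0.451936
Material balance + equilibrium reduce to Σ zᵢ(Kᵢ−1)/(1+ψ(Kᵢ−1)) = 0.
Check two-phase: ΣzᵢKᵢ = 1.3263 > 1 and Σzᵢ/Kᵢ = 1.1141 > 1, so g(0) = 0.3263 > 0 and g(1) = -0.1141 < 0.
Binary case is linear: z₁(K₁−1)(1+ψ(K₂−1)) + z₂(K₂−1)(1+ψ(K₁−1)) = 0
⇒ ψ = [z₁(K₁−1)+z₂(K₂−1)] / [−(K₁−1)(K₂−1)] = 0.32627/0.41708 = 0.7823

ψ = 0.7823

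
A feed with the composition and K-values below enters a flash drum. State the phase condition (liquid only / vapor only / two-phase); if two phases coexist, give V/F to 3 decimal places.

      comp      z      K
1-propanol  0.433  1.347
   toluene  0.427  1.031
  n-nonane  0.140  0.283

ΣzᵢKᵢ = 1.063; Σzᵢ/Kᵢ = 1.230.
Both exceed 1, so a two-phase solution exists.
Let ψ = V/F and solve Σ zᵢ(Kᵢ−1)/(1+ψ(Kᵢ−1)) = 0.
Iterate (Newton) starting at ψ = 0.5:
  ψ = 0.500: g = -0.0154, g' = -0.213 → ψ = 0.428
  ψ = 0.428: g = -0.0009, g' = -0.190 → ψ = 0.423
Converged at ψ = 0.423.

two-phase, V/F = 0.423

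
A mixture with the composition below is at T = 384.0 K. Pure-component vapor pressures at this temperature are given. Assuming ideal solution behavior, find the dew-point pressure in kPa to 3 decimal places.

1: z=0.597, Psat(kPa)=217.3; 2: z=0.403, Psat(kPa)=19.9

Pdew = 43.481 kPa

At the dew point ψ → 1, so Σzᵢ/Kᵢ = 1 with Kᵢ = Pᵢˢᵃᵗ/P ⇒ 1/P = Σzᵢ/Pᵢˢᵃᵗ.
1/P = 0.597/217.3 + 0.403/19.9 = 0.022999 ⇒ P = 43.481 kPa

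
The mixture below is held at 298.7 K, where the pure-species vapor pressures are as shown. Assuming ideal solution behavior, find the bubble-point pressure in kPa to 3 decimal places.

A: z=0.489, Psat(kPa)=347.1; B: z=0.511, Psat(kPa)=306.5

Pbub = 326.353 kPa

At the bubble point ψ → 0, so ΣzᵢKᵢ = 1 with Kᵢ = Pᵢˢᵃᵗ/P ⇒ P = ΣzᵢPᵢˢᵃᵗ.
P = 0.489·347.1 + 0.511·306.5 = 326.353 kPa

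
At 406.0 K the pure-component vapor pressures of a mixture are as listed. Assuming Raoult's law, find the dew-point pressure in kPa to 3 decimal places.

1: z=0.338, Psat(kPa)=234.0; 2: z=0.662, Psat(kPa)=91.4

Pdew = 115.110 kPa

At the dew point ψ → 1, so Σzᵢ/Kᵢ = 1 with Kᵢ = Pᵢˢᵃᵗ/P ⇒ 1/P = Σzᵢ/Pᵢˢᵃᵗ.
1/P = 0.338/234.0 + 0.662/91.4 = 0.008687 ⇒ P = 115.110 kPa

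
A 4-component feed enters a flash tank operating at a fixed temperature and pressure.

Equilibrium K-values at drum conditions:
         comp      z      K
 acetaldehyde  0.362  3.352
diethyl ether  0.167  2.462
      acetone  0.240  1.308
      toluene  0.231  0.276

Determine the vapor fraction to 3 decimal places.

Newton iteration, ψ⁰ = 0.42:
  ψ = 0.420: g = 0.4047, g' = -0.912 → ψ = 0.864
Converged at ψ = 0.864.

ψ = 0.864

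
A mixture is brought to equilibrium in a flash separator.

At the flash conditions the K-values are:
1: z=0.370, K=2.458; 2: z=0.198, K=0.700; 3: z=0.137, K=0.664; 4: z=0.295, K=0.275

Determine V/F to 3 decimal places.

Iterate (Newton) starting at V/F = 0.67:
  V/F = 0.670: g = -0.2768, g' = -0.841 → V/F = 0.341
  V/F = 0.341: g = -0.0420, g' = -0.666 → V/F = 0.278
  V/F = 0.278: g = 0.0004, g' = -0.681 → V/F = 0.279
Converged at V/F = 0.279.

V/F = 0.279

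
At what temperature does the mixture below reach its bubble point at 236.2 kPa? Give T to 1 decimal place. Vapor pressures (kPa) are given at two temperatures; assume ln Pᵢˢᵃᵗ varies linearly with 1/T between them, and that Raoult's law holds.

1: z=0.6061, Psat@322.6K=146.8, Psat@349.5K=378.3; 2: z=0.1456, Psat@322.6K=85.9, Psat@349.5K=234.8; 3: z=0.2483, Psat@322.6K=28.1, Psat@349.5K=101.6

T = 343.6 K

Bubble-point temperature: ΣzᵢPᵢˢᵃᵗ(T) = P. Interpolate ln Pᵢˢᵃᵗ = aᵢ + bᵢ/T.
  T = 322.6 K: ΣzᵢPᵢˢᵃᵗ = 108.46 kPa
  T = 349.5 K: ΣzᵢPᵢˢᵃᵗ = 288.70 kPa
  T = 336.1 K: ΣzᵢPᵢˢᵃᵗ = 180.60 kPa
  T = 342.8 K: ΣzᵢPᵢˢᵃᵗ = 229.34 kPa
  T = 346.1 K: ΣzᵢPᵢˢᵃᵗ = 257.14 kPa
  T = 344.5 K: ΣzᵢPᵢˢᵃᵗ = 243.33 kPa
Interpolating between 342.8 K and 344.5 K gives T ≈ 343.6 K.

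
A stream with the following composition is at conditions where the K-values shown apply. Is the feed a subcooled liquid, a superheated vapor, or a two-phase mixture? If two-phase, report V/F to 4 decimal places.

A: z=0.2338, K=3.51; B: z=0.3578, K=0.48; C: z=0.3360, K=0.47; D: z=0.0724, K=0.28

two-phase, V/F = 0.1247

ΣzᵢKᵢ = 1.1706; Σzᵢ/Kᵢ = 1.7855.
Both exceed 1, so a two-phase solution exists.
Newton iteration, ψ⁰ = 0.5:
  ψ = 0.5000: g = -0.31492, g' = -0.7327 → ψ = 0.0702
  ψ = 0.0702: g = 0.06598, g' = -1.3125 → ψ = 0.1205
  ψ = 0.1205: g = 0.00481, g' = -1.1313 → ψ = 0.1247
Converged at ψ = 0.1247.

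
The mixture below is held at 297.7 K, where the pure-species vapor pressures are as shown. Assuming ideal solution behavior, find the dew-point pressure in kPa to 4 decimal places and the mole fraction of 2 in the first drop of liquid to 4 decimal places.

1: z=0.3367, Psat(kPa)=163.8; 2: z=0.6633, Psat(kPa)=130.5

Pdew = 140.0891 kPa, x_2 = 0.7120

At the dew point ψ → 1, so Σzᵢ/Kᵢ = 1 with Kᵢ = Pᵢˢᵃᵗ/P ⇒ 1/P = Σzᵢ/Pᵢˢᵃᵗ.
1/P = 0.3367/163.8 + 0.6633/130.5 = 0.0071383 ⇒ P = 140.0891 kPa
xᵢ = zᵢP/Pᵢˢᵃᵗ ⇒ x_2 = 0.6633·140.0891/130.5 = 0.7120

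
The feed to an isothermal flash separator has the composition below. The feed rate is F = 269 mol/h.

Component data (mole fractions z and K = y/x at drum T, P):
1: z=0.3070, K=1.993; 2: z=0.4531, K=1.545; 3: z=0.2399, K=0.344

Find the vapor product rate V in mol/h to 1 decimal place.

Material balance + equilibrium reduce to Σ zᵢ(Kᵢ−1)/(1+V/F(Kᵢ−1)) = 0.
Feasibility: ΣzᵢKᵢ = 1.3944, Σzᵢ/Kᵢ = 1.1447 — both > 1, two phases present.
Newton iteration, V/F⁰ = 0.62:
  V/F = 0.6200: g = 0.10800, g' = -0.4845 → V/F = 0.8429
  V/F = 0.8429: g = -0.01688, g' = -0.6695 → V/F = 0.8177
  V/F = 0.8177: g = -0.00042, g' = -0.6370 → V/F = 0.8171
Converged at V/F = 0.8171.
Then V = V/F·F = 0.8171·269 = 219.8 mol/h and L = F − V = 49.2 mol/h.

V = 219.8 mol/h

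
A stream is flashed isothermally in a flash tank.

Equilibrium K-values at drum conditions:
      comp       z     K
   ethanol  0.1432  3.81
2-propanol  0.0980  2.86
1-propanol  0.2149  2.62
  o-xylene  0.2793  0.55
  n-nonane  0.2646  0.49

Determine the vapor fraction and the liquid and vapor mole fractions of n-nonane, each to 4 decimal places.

ψ = 0.6745, x_n-nonane = 0.4034, y_n-nonane = 0.1976

Rachford–Rice: g(ψ) = Σ zᵢ(Kᵢ−1)/(1+ψ(Kᵢ−1)) = 0.
Check two-phase: ΣzᵢKᵢ = 1.6722 > 1 and Σzᵢ/Kᵢ = 1.2017 > 1, so g(0) = 0.6722 > 0 and g(1) = -0.2017 < 0.
Newton–Raphson from ψ = 0.5:
  ψ = 0.5000: g = 0.11079, g' = -0.6768 → ψ = 0.6637
  ψ = 0.6637: g = 0.00659, g' = -0.6089 → ψ = 0.6745
Converged at ψ = 0.6745.
Compositions from xᵢ = zᵢ/(1+ψ(Kᵢ−1)), yᵢ = Kᵢxᵢ:
  ethanol: x = 0.0495, y = 0.1884
  2-propanol: x = 0.0435, y = 0.1243
  1-propanol: x = 0.1027, y = 0.2690
  o-xylene: x = 0.4010, y = 0.2206
  n-nonane: x = 0.4034, y = 0.1976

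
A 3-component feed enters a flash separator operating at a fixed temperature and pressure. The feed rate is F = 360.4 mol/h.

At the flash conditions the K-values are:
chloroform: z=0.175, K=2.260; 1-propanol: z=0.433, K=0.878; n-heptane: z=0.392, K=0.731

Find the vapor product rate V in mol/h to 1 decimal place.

V = 90.4 mol/h

Iterate (Newton) starting at V/F = 0.56:
  V/F = 0.560: g = -0.0516, g' = -0.142 → V/F = 0.197
  V/F = 0.197: g = 0.0111, g' = -0.217 → V/F = 0.249
  V/F = 0.249: g = 0.0004, g' = -0.201 → V/F = 0.251
Converged at V/F = 0.251.
Then V = V/F·F = 0.2507·360.4 = 90.4 mol/h and L = F − V = 270.0 mol/h.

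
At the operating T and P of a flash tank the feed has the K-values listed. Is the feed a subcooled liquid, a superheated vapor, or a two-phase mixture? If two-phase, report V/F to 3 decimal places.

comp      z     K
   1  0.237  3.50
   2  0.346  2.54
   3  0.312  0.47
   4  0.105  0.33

ΣzᵢKᵢ = 1.890; Σzᵢ/Kᵢ = 1.186.
Both exceed 1, so a two-phase solution exists.
Newton–Raphson from ψ = 0.5:
  ψ = 0.500: g = 0.2336, g' = -0.823 → ψ = 0.784
  ψ = 0.784: g = 0.0107, g' = -0.803 → ψ = 0.797
Converged at ψ = 0.797.

two-phase, V/F = 0.797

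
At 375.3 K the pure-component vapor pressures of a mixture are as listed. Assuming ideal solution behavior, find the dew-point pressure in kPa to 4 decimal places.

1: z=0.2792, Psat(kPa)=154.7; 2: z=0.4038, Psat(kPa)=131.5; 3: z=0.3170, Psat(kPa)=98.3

At the dew point ψ → 1, so Σzᵢ/Kᵢ = 1 with Kᵢ = Pᵢˢᵃᵗ/P ⇒ 1/P = Σzᵢ/Pᵢˢᵃᵗ.
1/P = 0.2792/154.7 + 0.4038/131.5 + 0.3170/98.3 = 0.0081003 ⇒ P = 123.4518 kPa

Pdew = 123.4518 kPa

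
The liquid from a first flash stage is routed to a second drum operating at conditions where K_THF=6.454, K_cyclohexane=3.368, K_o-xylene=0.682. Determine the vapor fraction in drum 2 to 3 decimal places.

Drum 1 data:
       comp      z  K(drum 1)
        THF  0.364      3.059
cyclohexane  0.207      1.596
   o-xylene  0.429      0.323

Drum 1:
Rachford–Rice: g(ψ₁) = Σ zᵢ(Kᵢ−1)/(1+ψ₁(Kᵢ−1)) = 0.
Check two-phase: ΣzᵢKᵢ = 1.582 > 1 and Σzᵢ/Kᵢ = 1.577 > 1, so g(0) = 0.582 > 0 and g(1) = -0.577 < 0.
Newton iteration, ψ₁⁰ = 0.39:
  ψ₁ = 0.390: g = 0.1212, g' = -0.886 → ψ₁ = 0.527
  ψ₁ = 0.527: g = 0.0020, g' = -0.873 → ψ₁ = 0.529
Converged at ψ₁ = 0.529.
Drum-1 compositions:
  THF: x = 0.174, y = 0.533
  cyclohexane: x = 0.157, y = 0.251
  o-xylene: x = 0.668, y = 0.216
Drum-2 feed = drum-1 liquid: z₂ = (0.1742, 0.1574, 0.6684).
Drum 2:
Iterate (Newton) starting at ψ₂ = 0.5:
  ψ₂ = 0.500: g = 0.1728, g' = -0.654 → ψ₂ = 0.764
  ψ₂ = 0.764: g = 0.0356, g' = -0.424 → ψ₂ = 0.848
  ψ₂ = 0.848: g = 0.0016, g' = -0.388 → ψ₂ = 0.853
Converged at ψ₂ = 0.853.
  THF: x = 0.031, y = 0.199
  cyclohexane: x = 0.052, y = 0.176
  o-xylene: x = 0.917, y = 0.625

V/F (drum 2) = 0.853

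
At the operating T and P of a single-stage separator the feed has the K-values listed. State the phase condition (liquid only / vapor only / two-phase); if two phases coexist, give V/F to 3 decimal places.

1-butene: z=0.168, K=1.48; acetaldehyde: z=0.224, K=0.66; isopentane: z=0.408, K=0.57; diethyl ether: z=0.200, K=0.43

liquid only

ΣzᵢKᵢ = 0.715; Σzᵢ/Kᵢ = 1.634.
Since ΣzᵢKᵢ < 1 the mixture is below its bubble point — single liquid phase.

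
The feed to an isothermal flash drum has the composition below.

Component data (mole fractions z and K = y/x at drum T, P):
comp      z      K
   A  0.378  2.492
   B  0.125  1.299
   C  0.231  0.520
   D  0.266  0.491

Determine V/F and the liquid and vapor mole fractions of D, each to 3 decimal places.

Newton iteration, V/F⁰ = 0.5:
  V/F = 0.500: g = 0.0280, g' = -0.501 → V/F = 0.556
Converged at V/F = 0.556.
Compositions from xᵢ = zᵢ/(1+V/F(Kᵢ−1)), yᵢ = Kᵢxᵢ:
  A: x = 0.207, y = 0.515
  B: x = 0.107, y = 0.139
  C: x = 0.315, y = 0.164
  D: x = 0.371, y = 0.182

V/F = 0.556, x_D = 0.371, y_D = 0.182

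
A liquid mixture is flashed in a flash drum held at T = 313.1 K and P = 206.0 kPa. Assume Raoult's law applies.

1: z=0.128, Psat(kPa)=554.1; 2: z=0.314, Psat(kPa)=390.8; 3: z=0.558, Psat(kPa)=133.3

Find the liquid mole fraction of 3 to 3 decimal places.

Raoult's law: Kᵢ = Pᵢˢᵃᵗ/P = Pᵢˢᵃᵗ/206.0.
  K_1 = 554.1/206.0 = 2.68981, K_2 = 390.8/206.0 = 1.89709, K_3 = 133.3/206.0 = 0.64709
Material balance + equilibrium reduce to Σ zᵢ(Kᵢ−1)/(1+ψ(Kᵢ−1)) = 0.
Feasibility: ΣzᵢKᵢ = 1.301, Σzᵢ/Kᵢ = 1.075 — both > 1, two phases present.
Newton iteration, ψ⁰ = 0.31:
  ψ = 0.310: g = 0.1412, g' = -0.400 → ψ = 0.663
  ψ = 0.663: g = 0.0215, g' = -0.299 → ψ = 0.735
  ψ = 0.735: g = 0.0003, g' = -0.291 → ψ = 0.736
Converged at ψ = 0.736.
Compositions from xᵢ = zᵢ/(1+ψ(Kᵢ−1)), yᵢ = Kᵢxᵢ:
  1: x = 0.057, y = 0.153
  2: x = 0.189, y = 0.359
  3: x = 0.754, y = 0.488

x_3 = 0.754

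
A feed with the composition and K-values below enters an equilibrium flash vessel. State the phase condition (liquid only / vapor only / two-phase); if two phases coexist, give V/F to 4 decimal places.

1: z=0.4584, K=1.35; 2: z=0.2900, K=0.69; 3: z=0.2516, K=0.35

ΣzᵢKᵢ = 0.9070; Σzᵢ/Kᵢ = 1.4787.
Since ΣzᵢKᵢ < 1 the mixture is below its bubble point — single liquid phase.

liquid only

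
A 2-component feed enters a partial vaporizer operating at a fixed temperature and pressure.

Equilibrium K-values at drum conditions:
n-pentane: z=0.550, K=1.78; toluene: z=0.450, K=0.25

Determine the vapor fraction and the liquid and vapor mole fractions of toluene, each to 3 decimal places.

ψ = 0.156, x_toluene = 0.510, y_toluene = 0.127

Material balance + equilibrium reduce to Σ zᵢ(Kᵢ−1)/(1+ψ(Kᵢ−1)) = 0.
Feasibility: ΣzᵢKᵢ = 1.092, Σzᵢ/Kᵢ = 2.109 — both > 1, two phases present.
Binary case is linear: z₁(K₁−1)(1+ψ(K₂−1)) + z₂(K₂−1)(1+ψ(K₁−1)) = 0
⇒ ψ = [z₁(K₁−1)+z₂(K₂−1)] / [−(K₁−1)(K₂−1)] = 0.0915/0.5850 = 0.156
Compositions from xᵢ = zᵢ/(1+ψ(Kᵢ−1)), yᵢ = Kᵢxᵢ:
  n-pentane: x = 0.490, y = 0.873
  toluene: x = 0.510, y = 0.127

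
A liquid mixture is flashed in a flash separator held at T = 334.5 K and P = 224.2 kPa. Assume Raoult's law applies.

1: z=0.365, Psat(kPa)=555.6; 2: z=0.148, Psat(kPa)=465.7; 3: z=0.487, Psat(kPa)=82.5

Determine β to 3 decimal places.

β = 0.452

Raoult's law: Kᵢ = Pᵢˢᵃᵗ/P = Pᵢˢᵃᵗ/224.2.
  K_1 = 555.6/224.2 = 2.47814, K_2 = 465.7/224.2 = 2.07716, K_3 = 82.5/224.2 = 0.36798
Rachford–Rice: g(β) = Σ zᵢ(Kᵢ−1)/(1+β(Kᵢ−1)) = 0.
Check two-phase: ΣzᵢKᵢ = 1.391 > 1 and Σzᵢ/Kᵢ = 1.542 > 1, so g(0) = 0.391 > 0 and g(1) = -0.542 < 0.
Newton–Raphson from β = 0.69:
  β = 0.690: g = -0.1873, g' = -0.864 → β = 0.473
  β = 0.473: g = -0.0160, g' = -0.747 → β = 0.452
Converged at β = 0.452.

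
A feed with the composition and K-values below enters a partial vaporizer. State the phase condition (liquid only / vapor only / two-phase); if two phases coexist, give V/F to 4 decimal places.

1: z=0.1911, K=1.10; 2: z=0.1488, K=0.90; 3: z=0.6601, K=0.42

liquid only

ΣzᵢKᵢ = 0.6214; Σzᵢ/Kᵢ = 1.9107.
Since ΣzᵢKᵢ < 1 the mixture is below its bubble point — single liquid phase.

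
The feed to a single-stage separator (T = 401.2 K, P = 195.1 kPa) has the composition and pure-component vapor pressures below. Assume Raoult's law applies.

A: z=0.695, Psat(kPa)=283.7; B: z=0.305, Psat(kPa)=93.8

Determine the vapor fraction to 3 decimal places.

ψ = 0.667

Raoult's law: Kᵢ = Pᵢˢᵃᵗ/P = Pᵢˢᵃᵗ/195.1.
  K_A = 283.7/195.1 = 1.45413, K_B = 93.8/195.1 = 0.48078
Iterate (Newton) starting at ψ = 0.38:
  ψ = 0.380: g = 0.0719, g' = -0.232 → ψ = 0.690
  ψ = 0.690: g = -0.0065, g' = -0.283 → ψ = 0.667
Converged at ψ = 0.667.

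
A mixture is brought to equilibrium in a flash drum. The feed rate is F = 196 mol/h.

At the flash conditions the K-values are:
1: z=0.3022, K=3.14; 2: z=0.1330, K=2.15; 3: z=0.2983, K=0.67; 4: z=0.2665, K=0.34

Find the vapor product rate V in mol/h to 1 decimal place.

V = 106.2 mol/h

Rachford–Rice: g(V/F) = Σ zᵢ(Kᵢ−1)/(1+V/F(Kᵢ−1)) = 0.
g(0) = ΣzᵢKᵢ − 1 = 0.5253 and g(1) = 1 − Σzᵢ/Kᵢ = -0.3871, so a root lies in (0, 1).
Newton iteration, V/F⁰ = 0.57:
  V/F = 0.5700: g = -0.01949, g' = -0.6927 → V/F = 0.5419
Converged at V/F = 0.5419.
Then V = V/F·F = 0.5419·196 = 106.2 mol/h and L = F − V = 89.8 mol/h.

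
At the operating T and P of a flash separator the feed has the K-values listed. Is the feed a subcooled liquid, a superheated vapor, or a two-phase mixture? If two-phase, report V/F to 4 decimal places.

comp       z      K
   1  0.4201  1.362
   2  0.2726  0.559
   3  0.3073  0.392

subcooled liquid

ΣzᵢKᵢ = 0.8450; Σzᵢ/Kᵢ = 1.5800.
Since ΣzᵢKᵢ < 1 the mixture is below its bubble point — single liquid phase.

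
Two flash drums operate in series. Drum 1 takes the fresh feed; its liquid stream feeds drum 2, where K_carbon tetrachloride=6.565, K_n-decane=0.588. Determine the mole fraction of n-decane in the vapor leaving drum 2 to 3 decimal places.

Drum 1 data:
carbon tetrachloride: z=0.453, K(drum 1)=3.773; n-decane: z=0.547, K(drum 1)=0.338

Drum 1:
Rachford–Rice: g(ψ₁) = Σ zᵢ(Kᵢ−1)/(1+ψ₁(Kᵢ−1)) = 0.
Check two-phase: ΣzᵢKᵢ = 1.894 > 1 and Σzᵢ/Kᵢ = 1.738 > 1, so g(0) = 0.894 > 0 and g(1) = -0.738 < 0.
Iterate (Newton) starting at ψ₁ = 0.5:
  ψ₁ = 0.500: g = -0.0149, g' = -1.147 → ψ₁ = 0.487
Converged at ψ₁ = 0.487.
Drum-1 compositions:
  carbon tetrachloride: x = 0.193, y = 0.727
  n-decane: x = 0.807, y = 0.273
Drum-2 feed = drum-1 liquid: z₂ = (0.1927, 0.8073).
Drum 2:
Binary case is linear: z₁(K₁−1)(1+ψ₂(K₂−1)) + z₂(K₂−1)(1+ψ₂(K₁−1)) = 0
⇒ ψ₂ = [z₁(K₁−1)+z₂(K₂−1)] / [−(K₁−1)(K₂−1)] = 0.7399/2.2928 = 0.323
  carbon tetrachloride: x = 0.069, y = 0.453
  n-decane: x = 0.931, y = 0.547

y_n-decane (drum 2) = 0.547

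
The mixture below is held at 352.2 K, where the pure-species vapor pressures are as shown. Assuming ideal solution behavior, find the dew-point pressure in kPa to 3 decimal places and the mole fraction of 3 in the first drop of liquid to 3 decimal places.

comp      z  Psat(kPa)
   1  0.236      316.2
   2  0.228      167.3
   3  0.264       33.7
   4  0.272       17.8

Pdew = 39.645 kPa, x_3 = 0.311

At the dew point ψ → 1, so Σzᵢ/Kᵢ = 1 with Kᵢ = Pᵢˢᵃᵗ/P ⇒ 1/P = Σzᵢ/Pᵢˢᵃᵗ.
1/P = 0.236/316.2 + 0.228/167.3 + 0.264/33.7 + 0.272/17.8 = 0.025224 ⇒ P = 39.645 kPa
xᵢ = zᵢP/Pᵢˢᵃᵗ ⇒ x_3 = 0.264·39.645/33.7 = 0.311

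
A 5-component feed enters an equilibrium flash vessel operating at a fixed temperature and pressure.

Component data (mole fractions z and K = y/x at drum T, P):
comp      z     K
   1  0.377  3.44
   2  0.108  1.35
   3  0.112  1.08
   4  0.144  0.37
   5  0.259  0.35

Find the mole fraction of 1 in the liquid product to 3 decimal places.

Let ψ = V/F and solve Σ zᵢ(Kᵢ−1)/(1+ψ(Kᵢ−1)) = 0.
Feasibility: ΣzᵢKᵢ = 1.708, Σzᵢ/Kᵢ = 1.422 — both > 1, two phases present.
Newton–Raphson from ψ = 0.3:
  ψ = 0.300: g = 0.2531, g' = -1.015 → ψ = 0.549
  ψ = 0.549: g = 0.0329, g' = -0.818 → ψ = 0.589
Converged at ψ = 0.589.
Compositions from xᵢ = zᵢ/(1+ψ(Kᵢ−1)), yᵢ = Kᵢxᵢ:
  1: x = 0.155, y = 0.532
  2: x = 0.090, y = 0.121
  3: x = 0.107, y = 0.116
  4: x = 0.229, y = 0.085
  5: x = 0.420, y = 0.147

x_1 = 0.155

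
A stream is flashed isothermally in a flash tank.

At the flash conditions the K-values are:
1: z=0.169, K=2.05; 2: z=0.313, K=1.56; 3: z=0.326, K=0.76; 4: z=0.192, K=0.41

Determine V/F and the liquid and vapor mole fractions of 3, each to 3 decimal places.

Material balance + equilibrium reduce to Σ zᵢ(Kᵢ−1)/(1+V/F(Kᵢ−1)) = 0.
Check two-phase: ΣzᵢKᵢ = 1.161 > 1 and Σzᵢ/Kᵢ = 1.180 > 1, so g(0) = 0.161 > 0 and g(1) = -0.180 < 0.
Iterate (Newton) starting at V/F = 0.5:
  V/F = 0.500: g = 0.0037, g' = -0.299 → V/F = 0.512
Converged at V/F = 0.512.
Compositions from xᵢ = zᵢ/(1+V/F(Kᵢ−1)), yᵢ = Kᵢxᵢ:
  1: x = 0.110, y = 0.225
  2: x = 0.243, y = 0.379
  3: x = 0.372, y = 0.283
  4: x = 0.275, y = 0.113

V/F = 0.512, x_3 = 0.372, y_3 = 0.283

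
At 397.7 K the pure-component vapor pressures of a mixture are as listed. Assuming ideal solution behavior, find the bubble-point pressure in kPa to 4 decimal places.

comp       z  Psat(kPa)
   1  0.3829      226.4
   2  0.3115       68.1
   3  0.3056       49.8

At the bubble point ψ → 0, so ΣzᵢKᵢ = 1 with Kᵢ = Pᵢˢᵃᵗ/P ⇒ P = ΣzᵢPᵢˢᵃᵗ.
P = 0.3829·226.4 + 0.3115·68.1 + 0.3056·49.8 = 123.1206 kPa

Pbub = 123.1206 kPa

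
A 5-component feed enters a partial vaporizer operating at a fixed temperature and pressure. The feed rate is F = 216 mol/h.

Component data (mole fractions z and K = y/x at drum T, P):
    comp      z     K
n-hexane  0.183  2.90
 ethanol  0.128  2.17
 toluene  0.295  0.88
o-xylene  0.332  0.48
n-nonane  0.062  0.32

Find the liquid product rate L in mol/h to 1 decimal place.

Let ψ = V/F and solve Σ zᵢ(Kᵢ−1)/(1+ψ(Kᵢ−1)) = 0.
g(0) = ΣzᵢKᵢ − 1 = 0.247 and g(1) = 1 − Σzᵢ/Kᵢ = -0.343, so a root lies in (0, 1).
Newton iteration, ψ⁰ = 0.5:
  ψ = 0.500: g = -0.0620, g' = -0.478 → ψ = 0.370
  ψ = 0.370: g = 0.0014, g' = -0.507 → ψ = 0.373
Converged at ψ = 0.373.
Then V = ψ·F = 0.3730·216 = 80.6 mol/h and L = F − V = 135.4 mol/h.

L = 135.4 mol/h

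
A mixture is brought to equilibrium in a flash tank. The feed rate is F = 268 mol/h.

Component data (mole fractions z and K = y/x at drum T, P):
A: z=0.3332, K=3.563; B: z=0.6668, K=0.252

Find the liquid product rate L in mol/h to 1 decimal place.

Material balance + equilibrium reduce to Σ zᵢ(Kᵢ−1)/(1+ψ(Kᵢ−1)) = 0.
Check two-phase: ΣzᵢKᵢ = 1.3552 > 1 and Σzᵢ/Kᵢ = 2.7395 > 1, so g(0) = 0.3552 > 0 and g(1) = -1.7395 < 0.
Binary case is linear: z₁(K₁−1)(1+ψ(K₂−1)) + z₂(K₂−1)(1+ψ(K₁−1)) = 0
⇒ ψ = [z₁(K₁−1)+z₂(K₂−1)] / [−(K₁−1)(K₂−1)] = 0.35523/1.91712 = 0.1853
Then V = ψ·F = 0.1853·268 = 49.7 mol/h and L = F − V = 218.3 mol/h.

L = 218.3 mol/h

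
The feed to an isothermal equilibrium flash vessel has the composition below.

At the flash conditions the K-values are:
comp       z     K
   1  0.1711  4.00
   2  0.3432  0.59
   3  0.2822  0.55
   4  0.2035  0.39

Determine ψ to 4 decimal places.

ψ = 0.0852

Rachford–Rice: g(ψ) = Σ zᵢ(Kᵢ−1)/(1+ψ(Kᵢ−1)) = 0.
Feasibility: ΣzᵢKᵢ = 1.1215, Σzᵢ/Kᵢ = 1.6594 — both > 1, two phases present.
Newton iteration, ψ⁰ = 0.5:
  ψ = 0.5000: g = -0.31415, g' = -0.5896 → ψ = 0.0000
  ψ = 0.0000: g = 0.12146, g' = -1.7305 → ψ = 0.0702
  ψ = 0.0702: g = 0.01831, g' = -1.2555 → ψ = 0.0848
  ψ = 0.0848: g = 0.00051, g' = -1.1866 → ψ = 0.0852
Converged at ψ = 0.0852.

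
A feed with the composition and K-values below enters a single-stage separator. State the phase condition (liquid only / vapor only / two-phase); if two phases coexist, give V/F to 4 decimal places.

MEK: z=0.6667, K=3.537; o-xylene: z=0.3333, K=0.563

vapor only

ΣzᵢKᵢ = 2.5458; Σzᵢ/Kᵢ = 0.7805.
Since Σzᵢ/Kᵢ < 1 the mixture is above its dew point — single vapor phase.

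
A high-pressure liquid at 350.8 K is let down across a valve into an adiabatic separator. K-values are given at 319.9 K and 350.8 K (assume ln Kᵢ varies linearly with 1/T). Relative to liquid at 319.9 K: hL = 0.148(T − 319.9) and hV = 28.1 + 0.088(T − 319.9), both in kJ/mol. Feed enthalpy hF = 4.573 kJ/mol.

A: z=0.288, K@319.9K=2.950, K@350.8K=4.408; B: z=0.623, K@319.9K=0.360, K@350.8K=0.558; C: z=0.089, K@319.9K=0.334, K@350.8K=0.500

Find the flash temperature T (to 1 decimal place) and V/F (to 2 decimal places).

Adiabatic flash: solve Rachford–Rice at each trial T, then check hF = ψ·hV(T) + (1−ψ)·hL(T).
  T = 319.9 K: K = (2.950, 0.360, 0.334), RR gives ψ = 0.083, H_out = 2.321 kJ/mol
  T = 350.8 K: K = (4.408, 0.558, 0.500), RR gives ψ = 0.432, H_out = 15.908 kJ/mol
  T = 335.4 K: K = (3.642, 0.453, 0.413), RR gives ψ = 0.252, H_out = 9.147 kJ/mol
  T = 327.6 K: K = (3.284, 0.405, 0.372), RR gives ψ = 0.169, H_out = 5.801 kJ/mol
  T = 323.8 K: K = (3.117, 0.382, 0.353), RR gives ψ = 0.127, H_out = 4.117 kJ/mol
  T = 325.7 K: K = (3.200, 0.393, 0.362), RR gives ψ = 0.148, H_out = 4.966 kJ/mol
Linear interpolation between T = 323.8 (H_out = 4.117) and T = 325.7 (H_out = 4.966) on hF = 4.573 gives T ≈ 324.8 K, at which ψ = 0.14.

T = 324.8 K, V/F = 0.14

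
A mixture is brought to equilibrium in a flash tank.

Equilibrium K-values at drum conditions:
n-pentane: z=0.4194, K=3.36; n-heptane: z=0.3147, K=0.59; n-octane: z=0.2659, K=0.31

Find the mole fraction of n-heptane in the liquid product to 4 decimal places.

Let β = V/F and solve Σ zᵢ(Kᵢ−1)/(1+β(Kᵢ−1)) = 0.
g(0) = ΣzᵢKᵢ − 1 = 0.6773 and g(1) = 1 − Σzᵢ/Kᵢ = -0.5160, so a root lies in (0, 1).
Newton iteration, β⁰ = 0.62:
  β = 0.6200: g = -0.09182, g' = -0.8668 → β = 0.5141
  β = 0.5141: g = -0.00059, g' = -0.8658 → β = 0.5134
Converged at β = 0.5134.
Compositions from xᵢ = zᵢ/(1+β(Kᵢ−1)), yᵢ = Kᵢxᵢ:
  n-pentane: x = 0.1896, y = 0.6372
  n-heptane: x = 0.3986, y = 0.2352
  n-octane: x = 0.4118, y = 0.1276

x_n-heptane = 0.3986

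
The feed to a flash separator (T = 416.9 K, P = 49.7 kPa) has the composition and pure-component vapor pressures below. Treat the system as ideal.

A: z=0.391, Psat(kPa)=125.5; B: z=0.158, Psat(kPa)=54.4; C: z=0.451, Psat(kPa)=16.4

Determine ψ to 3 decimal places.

ψ = 0.362

Raoult's law: Kᵢ = Pᵢˢᵃᵗ/P = Pᵢˢᵃᵗ/49.7.
  K_A = 125.5/49.7 = 2.52515, K_B = 54.4/49.7 = 1.09457, K_C = 16.4/49.7 = 0.32998
Rachford–Rice: g(ψ) = Σ zᵢ(Kᵢ−1)/(1+ψ(Kᵢ−1)) = 0.
Feasibility: ΣzᵢKᵢ = 1.309, Σzᵢ/Kᵢ = 1.666 — both > 1, two phases present.
Iterate (Newton) starting at ψ = 0.55:
  ψ = 0.550: g = -0.1400, g' = -0.778 → ψ = 0.370
  ψ = 0.370: g = -0.0062, g' = -0.731 → ψ = 0.362
Converged at ψ = 0.362.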